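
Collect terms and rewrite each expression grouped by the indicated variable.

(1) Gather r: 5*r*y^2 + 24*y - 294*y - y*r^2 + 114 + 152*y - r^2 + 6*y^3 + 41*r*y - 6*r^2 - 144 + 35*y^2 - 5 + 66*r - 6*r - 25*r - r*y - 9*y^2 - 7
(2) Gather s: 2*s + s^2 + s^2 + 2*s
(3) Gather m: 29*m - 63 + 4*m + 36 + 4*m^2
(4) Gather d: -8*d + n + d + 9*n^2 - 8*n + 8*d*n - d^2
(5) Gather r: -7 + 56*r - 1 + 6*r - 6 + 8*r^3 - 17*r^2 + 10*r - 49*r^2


(1) = r^2*(-y - 7) + r*(5*y^2 + 40*y + 35) + 6*y^3 + 26*y^2 - 118*y - 42
(2) = 2*s^2 + 4*s
(3) = 4*m^2 + 33*m - 27
(4) = -d^2 + d*(8*n - 7) + 9*n^2 - 7*n
(5) = 8*r^3 - 66*r^2 + 72*r - 14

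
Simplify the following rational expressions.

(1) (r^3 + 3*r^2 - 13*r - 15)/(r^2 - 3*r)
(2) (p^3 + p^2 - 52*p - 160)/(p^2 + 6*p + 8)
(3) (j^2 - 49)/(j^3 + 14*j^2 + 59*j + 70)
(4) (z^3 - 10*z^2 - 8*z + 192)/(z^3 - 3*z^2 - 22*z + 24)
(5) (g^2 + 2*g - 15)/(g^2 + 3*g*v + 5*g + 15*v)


(1) = (r^2 + 6*r + 5)/r
(2) = (p^2 - 3*p - 40)/(p + 2)
(3) = (j - 7)/(j^2 + 7*j + 10)
(4) = (z - 8)/(z - 1)
(5) = (g - 3)/(g + 3*v)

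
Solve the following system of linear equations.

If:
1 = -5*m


Then:
m = -1/5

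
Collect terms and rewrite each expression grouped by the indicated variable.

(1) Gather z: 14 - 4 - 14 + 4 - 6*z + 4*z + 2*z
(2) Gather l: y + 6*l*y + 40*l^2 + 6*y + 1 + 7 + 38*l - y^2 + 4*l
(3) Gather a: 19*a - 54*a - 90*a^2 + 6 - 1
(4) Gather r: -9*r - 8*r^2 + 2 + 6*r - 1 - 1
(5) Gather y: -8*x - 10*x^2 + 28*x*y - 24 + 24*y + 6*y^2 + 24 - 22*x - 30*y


(1) = 0
(2) = 40*l^2 + l*(6*y + 42) - y^2 + 7*y + 8
(3) = -90*a^2 - 35*a + 5
(4) = -8*r^2 - 3*r
(5) = -10*x^2 - 30*x + 6*y^2 + y*(28*x - 6)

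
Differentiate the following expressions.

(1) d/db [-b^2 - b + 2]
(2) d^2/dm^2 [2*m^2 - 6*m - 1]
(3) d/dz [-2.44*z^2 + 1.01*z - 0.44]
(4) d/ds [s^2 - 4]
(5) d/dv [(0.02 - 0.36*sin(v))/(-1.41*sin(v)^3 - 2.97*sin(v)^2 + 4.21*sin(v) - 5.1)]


(1) = -2*b - 1
(2) = 4
(3) = 1.01 - 4.88*z
(4) = 2*s
(5) = (-1.0152*sin(v)^3 - 0.9846*sin(v)^2 + 0.1188*sin(v) + 1.7518)*cos(v)/(1.9881*sin(v)^6 + 8.3754*sin(v)^5 - 3.0513*sin(v)^4 - 10.6254*sin(v)^3 + 48.0181*sin(v)^2 - 42.942*sin(v) + 26.01)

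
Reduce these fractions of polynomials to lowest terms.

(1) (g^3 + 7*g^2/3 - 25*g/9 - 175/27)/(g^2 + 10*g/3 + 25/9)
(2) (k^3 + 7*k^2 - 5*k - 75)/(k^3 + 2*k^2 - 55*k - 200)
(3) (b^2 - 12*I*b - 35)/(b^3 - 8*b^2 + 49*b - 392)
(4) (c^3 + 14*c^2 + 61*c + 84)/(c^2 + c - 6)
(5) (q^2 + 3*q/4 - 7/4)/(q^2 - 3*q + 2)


(1) = (9*g^2 + 6*g - 35)/(9*g + 15)
(2) = (k - 3)/(k - 8)
(3) = (b - 5*I)/(b^2 + b*(-8 + 7*I) - 56*I)
(4) = (c^2 + 11*c + 28)/(c - 2)
(5) = (4*q + 7)/(4*q - 8)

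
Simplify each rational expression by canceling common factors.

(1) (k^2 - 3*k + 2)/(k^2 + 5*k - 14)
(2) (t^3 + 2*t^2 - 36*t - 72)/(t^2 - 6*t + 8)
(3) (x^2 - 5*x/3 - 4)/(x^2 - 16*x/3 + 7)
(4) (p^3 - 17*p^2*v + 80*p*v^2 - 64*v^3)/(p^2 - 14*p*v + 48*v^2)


(1) = (k - 1)/(k + 7)
(2) = (t^3 + 2*t^2 - 36*t - 72)/(t^2 - 6*t + 8)
(3) = (3*x + 4)/(3*x - 7)
(4) = (p^2 - 9*p*v + 8*v^2)/(p - 6*v)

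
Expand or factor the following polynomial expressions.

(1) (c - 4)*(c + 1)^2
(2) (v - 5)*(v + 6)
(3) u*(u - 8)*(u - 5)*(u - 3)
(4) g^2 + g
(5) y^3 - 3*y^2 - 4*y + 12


(1) = c^3 - 2*c^2 - 7*c - 4
(2) = v^2 + v - 30
(3) = u^4 - 16*u^3 + 79*u^2 - 120*u
(4) = g*(g + 1)
(5) = (y - 3)*(y - 2)*(y + 2)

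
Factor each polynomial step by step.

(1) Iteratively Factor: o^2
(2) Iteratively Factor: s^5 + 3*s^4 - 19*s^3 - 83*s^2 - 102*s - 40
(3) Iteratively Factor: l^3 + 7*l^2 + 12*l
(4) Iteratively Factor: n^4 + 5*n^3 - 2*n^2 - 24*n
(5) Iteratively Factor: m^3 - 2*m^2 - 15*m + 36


(1) = (o)*(o)
(2) = (s - 5)*(s^4 + 8*s^3 + 21*s^2 + 22*s + 8) = (s - 5)*(s + 1)*(s^3 + 7*s^2 + 14*s + 8) = (s - 5)*(s + 1)^2*(s^2 + 6*s + 8) = (s - 5)*(s + 1)^2*(s + 4)*(s + 2)
(3) = (l)*(l^2 + 7*l + 12) = l*(l + 4)*(l + 3)
(4) = (n + 4)*(n^3 + n^2 - 6*n) = n*(n + 4)*(n^2 + n - 6) = n*(n - 2)*(n + 4)*(n + 3)
(5) = (m - 3)*(m^2 + m - 12) = (m - 3)^2*(m + 4)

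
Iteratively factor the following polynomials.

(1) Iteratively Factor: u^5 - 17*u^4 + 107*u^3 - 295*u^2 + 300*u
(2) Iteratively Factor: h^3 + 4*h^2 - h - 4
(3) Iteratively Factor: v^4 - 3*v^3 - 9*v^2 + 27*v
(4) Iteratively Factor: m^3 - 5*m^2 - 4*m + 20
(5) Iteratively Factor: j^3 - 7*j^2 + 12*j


(1) = (u)*(u^4 - 17*u^3 + 107*u^2 - 295*u + 300) = u*(u - 5)*(u^3 - 12*u^2 + 47*u - 60) = u*(u - 5)*(u - 4)*(u^2 - 8*u + 15) = u*(u - 5)^2*(u - 4)*(u - 3)
(2) = (h + 1)*(h^2 + 3*h - 4) = (h - 1)*(h + 1)*(h + 4)
(3) = (v - 3)*(v^3 - 9*v) = v*(v - 3)*(v^2 - 9) = v*(v - 3)^2*(v + 3)
(4) = (m + 2)*(m^2 - 7*m + 10) = (m - 5)*(m + 2)*(m - 2)
(5) = (j)*(j^2 - 7*j + 12) = j*(j - 4)*(j - 3)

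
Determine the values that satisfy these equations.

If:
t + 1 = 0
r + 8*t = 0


Then:
r = 8
t = -1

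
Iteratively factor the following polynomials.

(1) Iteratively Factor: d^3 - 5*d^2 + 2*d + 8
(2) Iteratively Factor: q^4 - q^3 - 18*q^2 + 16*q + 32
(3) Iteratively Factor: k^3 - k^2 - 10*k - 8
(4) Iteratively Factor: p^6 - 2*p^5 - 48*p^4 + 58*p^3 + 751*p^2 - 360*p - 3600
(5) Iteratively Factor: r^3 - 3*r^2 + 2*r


(1) = (d - 4)*(d^2 - d - 2) = (d - 4)*(d - 2)*(d + 1)
(2) = (q - 2)*(q^3 + q^2 - 16*q - 16) = (q - 2)*(q + 1)*(q^2 - 16) = (q - 4)*(q - 2)*(q + 1)*(q + 4)
(3) = (k + 2)*(k^2 - 3*k - 4) = (k + 1)*(k + 2)*(k - 4)
(4) = (p - 5)*(p^5 + 3*p^4 - 33*p^3 - 107*p^2 + 216*p + 720) = (p - 5)*(p + 3)*(p^4 - 33*p^2 - 8*p + 240) = (p - 5)*(p + 3)*(p + 4)*(p^3 - 4*p^2 - 17*p + 60) = (p - 5)*(p + 3)*(p + 4)^2*(p^2 - 8*p + 15) = (p - 5)^2*(p + 3)*(p + 4)^2*(p - 3)
(5) = (r - 1)*(r^2 - 2*r) = (r - 2)*(r - 1)*(r)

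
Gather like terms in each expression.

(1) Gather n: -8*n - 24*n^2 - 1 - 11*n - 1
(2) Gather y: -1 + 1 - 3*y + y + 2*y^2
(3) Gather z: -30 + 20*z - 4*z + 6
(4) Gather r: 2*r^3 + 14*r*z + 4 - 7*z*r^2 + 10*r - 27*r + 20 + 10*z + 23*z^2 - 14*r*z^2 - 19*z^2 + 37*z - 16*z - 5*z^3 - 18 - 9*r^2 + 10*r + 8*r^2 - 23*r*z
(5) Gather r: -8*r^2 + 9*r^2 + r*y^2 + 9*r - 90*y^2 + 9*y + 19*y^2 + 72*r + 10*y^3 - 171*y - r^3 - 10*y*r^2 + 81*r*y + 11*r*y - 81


(1) = -24*n^2 - 19*n - 2
(2) = 2*y^2 - 2*y
(3) = 16*z - 24
(4) = 2*r^3 + r^2*(-7*z - 1) + r*(-14*z^2 - 9*z - 7) - 5*z^3 + 4*z^2 + 31*z + 6
(5) = -r^3 + r^2*(1 - 10*y) + r*(y^2 + 92*y + 81) + 10*y^3 - 71*y^2 - 162*y - 81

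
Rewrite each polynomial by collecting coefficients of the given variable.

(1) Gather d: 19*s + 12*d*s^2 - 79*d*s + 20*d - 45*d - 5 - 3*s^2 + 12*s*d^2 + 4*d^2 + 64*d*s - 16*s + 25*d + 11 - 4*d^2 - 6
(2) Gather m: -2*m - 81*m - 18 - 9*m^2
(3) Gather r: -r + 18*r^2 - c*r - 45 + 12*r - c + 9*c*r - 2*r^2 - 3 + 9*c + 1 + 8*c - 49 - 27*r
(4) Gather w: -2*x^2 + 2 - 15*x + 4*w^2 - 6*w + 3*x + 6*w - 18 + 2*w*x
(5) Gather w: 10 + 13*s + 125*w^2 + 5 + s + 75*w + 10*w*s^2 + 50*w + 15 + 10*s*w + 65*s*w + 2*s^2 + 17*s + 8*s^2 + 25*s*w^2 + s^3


(1) = 12*d^2*s + d*(12*s^2 - 15*s) - 3*s^2 + 3*s
(2) = -9*m^2 - 83*m - 18
(3) = 16*c + 16*r^2 + r*(8*c - 16) - 96
(4) = 4*w^2 + 2*w*x - 2*x^2 - 12*x - 16
(5) = s^3 + 10*s^2 + 31*s + w^2*(25*s + 125) + w*(10*s^2 + 75*s + 125) + 30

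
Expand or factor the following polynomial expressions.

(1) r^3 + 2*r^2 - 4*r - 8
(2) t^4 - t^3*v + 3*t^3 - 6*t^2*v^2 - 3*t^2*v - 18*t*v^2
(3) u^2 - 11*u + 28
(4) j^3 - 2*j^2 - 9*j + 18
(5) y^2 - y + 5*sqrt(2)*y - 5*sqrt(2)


(1) = (r - 2)*(r + 2)^2
(2) = t*(t + 3)*(t - 3*v)*(t + 2*v)
(3) = (u - 7)*(u - 4)
(4) = (j - 3)*(j - 2)*(j + 3)
(5) = (y - 1)*(y + 5*sqrt(2))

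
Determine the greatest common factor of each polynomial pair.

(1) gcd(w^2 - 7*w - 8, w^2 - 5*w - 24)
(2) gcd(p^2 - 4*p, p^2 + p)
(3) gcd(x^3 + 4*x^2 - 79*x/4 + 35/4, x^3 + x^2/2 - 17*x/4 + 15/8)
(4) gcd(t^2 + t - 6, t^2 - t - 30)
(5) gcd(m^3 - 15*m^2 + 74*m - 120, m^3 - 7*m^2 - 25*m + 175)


(1) = gcd((w - 8)*(w + 1), (w - 8)*(w + 3)) = w - 8
(2) = p
(3) = x - 1/2
(4) = 1
(5) = m - 5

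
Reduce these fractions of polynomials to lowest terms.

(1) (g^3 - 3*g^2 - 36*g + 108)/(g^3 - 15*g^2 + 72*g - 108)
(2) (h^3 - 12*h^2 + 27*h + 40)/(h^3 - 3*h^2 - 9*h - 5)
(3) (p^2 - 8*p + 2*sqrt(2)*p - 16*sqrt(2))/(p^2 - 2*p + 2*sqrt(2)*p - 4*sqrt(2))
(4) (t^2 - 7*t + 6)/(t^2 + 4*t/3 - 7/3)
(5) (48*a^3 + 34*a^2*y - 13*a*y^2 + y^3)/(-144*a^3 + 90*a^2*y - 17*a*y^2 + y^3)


(1) = (g + 6)/(g - 6)
(2) = (h - 8)/(h + 1)
(3) = (p - 8)/(p - 2)
(4) = (3*t - 18)/(3*t + 7)
(5) = (a + y)/(-3*a + y)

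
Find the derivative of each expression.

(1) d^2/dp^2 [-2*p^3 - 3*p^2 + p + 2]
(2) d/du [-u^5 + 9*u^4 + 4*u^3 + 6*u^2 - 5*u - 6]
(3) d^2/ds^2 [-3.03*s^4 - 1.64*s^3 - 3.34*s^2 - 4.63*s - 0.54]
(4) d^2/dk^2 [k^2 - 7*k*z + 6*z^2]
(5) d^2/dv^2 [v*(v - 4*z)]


(1) = -12*p - 6
(2) = -5*u^4 + 36*u^3 + 12*u^2 + 12*u - 5
(3) = -36.36*s^2 - 9.84*s - 6.68
(4) = 2
(5) = 2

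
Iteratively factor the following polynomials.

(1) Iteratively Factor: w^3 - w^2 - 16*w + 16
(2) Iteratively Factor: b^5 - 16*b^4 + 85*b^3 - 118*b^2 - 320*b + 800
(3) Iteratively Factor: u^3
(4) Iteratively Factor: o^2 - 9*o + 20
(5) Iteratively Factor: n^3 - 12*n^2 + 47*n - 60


(1) = (w + 4)*(w^2 - 5*w + 4) = (w - 4)*(w + 4)*(w - 1)
(2) = (b - 4)*(b^4 - 12*b^3 + 37*b^2 + 30*b - 200) = (b - 5)*(b - 4)*(b^3 - 7*b^2 + 2*b + 40) = (b - 5)^2*(b - 4)*(b^2 - 2*b - 8) = (b - 5)^2*(b - 4)^2*(b + 2)
(3) = (u)*(u^2) = u^2*(u)
(4) = (o - 5)*(o - 4)
(5) = (n - 5)*(n^2 - 7*n + 12) = (n - 5)*(n - 3)*(n - 4)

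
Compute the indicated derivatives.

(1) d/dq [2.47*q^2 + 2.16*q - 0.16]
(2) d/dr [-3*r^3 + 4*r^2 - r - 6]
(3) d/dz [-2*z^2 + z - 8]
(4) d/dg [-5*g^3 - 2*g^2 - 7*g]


(1) = 4.94*q + 2.16
(2) = -9*r^2 + 8*r - 1
(3) = 1 - 4*z
(4) = -15*g^2 - 4*g - 7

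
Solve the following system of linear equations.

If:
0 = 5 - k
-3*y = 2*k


Then:
k = 5
y = -10/3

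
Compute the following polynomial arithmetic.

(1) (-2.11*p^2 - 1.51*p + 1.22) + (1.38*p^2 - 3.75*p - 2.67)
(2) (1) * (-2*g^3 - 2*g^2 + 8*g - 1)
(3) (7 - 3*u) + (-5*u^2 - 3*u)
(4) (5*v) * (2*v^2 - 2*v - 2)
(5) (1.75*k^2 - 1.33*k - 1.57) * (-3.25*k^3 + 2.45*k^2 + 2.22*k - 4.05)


(1) = -0.73*p^2 - 5.26*p - 1.45
(2) = -2*g^3 - 2*g^2 + 8*g - 1
(3) = -5*u^2 - 6*u + 7
(4) = 10*v^3 - 10*v^2 - 10*v
(5) = -5.6875*k^5 + 8.61*k^4 + 5.729*k^3 - 13.8866*k^2 + 1.9011*k + 6.3585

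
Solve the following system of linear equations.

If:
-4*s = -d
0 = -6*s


Then:
d = 0
s = 0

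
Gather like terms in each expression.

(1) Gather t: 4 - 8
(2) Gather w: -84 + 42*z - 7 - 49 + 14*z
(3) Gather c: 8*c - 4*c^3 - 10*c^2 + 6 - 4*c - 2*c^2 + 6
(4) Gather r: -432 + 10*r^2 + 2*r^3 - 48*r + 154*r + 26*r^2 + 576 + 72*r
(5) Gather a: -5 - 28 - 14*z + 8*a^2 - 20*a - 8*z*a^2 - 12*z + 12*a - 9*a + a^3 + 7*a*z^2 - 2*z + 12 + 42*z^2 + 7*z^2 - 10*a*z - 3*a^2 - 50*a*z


(1) = -4
(2) = 56*z - 140
(3) = -4*c^3 - 12*c^2 + 4*c + 12
(4) = 2*r^3 + 36*r^2 + 178*r + 144
(5) = a^3 + a^2*(5 - 8*z) + a*(7*z^2 - 60*z - 17) + 49*z^2 - 28*z - 21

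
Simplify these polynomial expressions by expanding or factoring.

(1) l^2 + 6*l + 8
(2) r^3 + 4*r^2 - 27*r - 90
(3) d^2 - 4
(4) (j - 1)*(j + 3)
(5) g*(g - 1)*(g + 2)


(1) = (l + 2)*(l + 4)
(2) = (r - 5)*(r + 3)*(r + 6)
(3) = (d - 2)*(d + 2)
(4) = j^2 + 2*j - 3
(5) = g^3 + g^2 - 2*g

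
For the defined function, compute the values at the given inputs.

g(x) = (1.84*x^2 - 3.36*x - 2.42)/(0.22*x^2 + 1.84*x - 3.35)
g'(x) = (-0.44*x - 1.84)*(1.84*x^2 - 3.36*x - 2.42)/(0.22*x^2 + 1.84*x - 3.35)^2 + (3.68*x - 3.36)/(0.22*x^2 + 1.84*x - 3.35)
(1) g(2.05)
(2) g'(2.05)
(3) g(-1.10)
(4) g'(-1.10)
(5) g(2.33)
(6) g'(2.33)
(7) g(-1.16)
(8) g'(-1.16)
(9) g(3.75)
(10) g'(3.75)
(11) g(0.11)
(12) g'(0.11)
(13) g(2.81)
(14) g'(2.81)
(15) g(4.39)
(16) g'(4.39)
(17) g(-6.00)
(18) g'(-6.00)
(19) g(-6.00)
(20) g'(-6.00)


(1) = -1.17
(2) = 5.49
(3) = -0.69
(4) = 1.27
(5) = -0.12
(6) = 2.61
(7) = -0.76
(8) = 1.28
(9) = 1.63
(10) = 0.71
(11) = 0.88
(12) = 1.47
(13) = 0.75
(14) = 1.31
(15) = 2.04
(16) = 0.57
(17) = -12.98
(18) = 5.54
(19) = -12.98
(20) = 5.54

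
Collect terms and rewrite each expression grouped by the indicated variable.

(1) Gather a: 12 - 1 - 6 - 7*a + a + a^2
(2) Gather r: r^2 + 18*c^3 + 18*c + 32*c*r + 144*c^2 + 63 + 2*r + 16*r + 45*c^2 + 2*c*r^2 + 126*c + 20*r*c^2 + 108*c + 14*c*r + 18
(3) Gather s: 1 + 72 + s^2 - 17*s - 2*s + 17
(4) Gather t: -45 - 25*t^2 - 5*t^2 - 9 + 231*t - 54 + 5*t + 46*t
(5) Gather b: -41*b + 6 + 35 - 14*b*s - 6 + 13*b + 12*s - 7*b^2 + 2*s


(1) = a^2 - 6*a + 5
(2) = 18*c^3 + 189*c^2 + 252*c + r^2*(2*c + 1) + r*(20*c^2 + 46*c + 18) + 81
(3) = s^2 - 19*s + 90
(4) = -30*t^2 + 282*t - 108
(5) = -7*b^2 + b*(-14*s - 28) + 14*s + 35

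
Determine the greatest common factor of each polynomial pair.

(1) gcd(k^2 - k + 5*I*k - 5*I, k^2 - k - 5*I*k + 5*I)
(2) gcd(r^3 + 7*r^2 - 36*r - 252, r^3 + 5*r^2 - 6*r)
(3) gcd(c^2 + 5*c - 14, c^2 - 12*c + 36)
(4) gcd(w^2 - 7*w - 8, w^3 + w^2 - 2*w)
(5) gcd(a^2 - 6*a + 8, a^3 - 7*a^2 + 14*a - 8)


(1) = k - 1
(2) = gcd((r - 6)*(r + 6)*(r + 7), r*(r - 1)*(r + 6)) = r + 6
(3) = 1
(4) = 1
(5) = gcd((a - 4)*(a - 2), (a - 4)*(a - 2)*(a - 1)) = a^2 - 6*a + 8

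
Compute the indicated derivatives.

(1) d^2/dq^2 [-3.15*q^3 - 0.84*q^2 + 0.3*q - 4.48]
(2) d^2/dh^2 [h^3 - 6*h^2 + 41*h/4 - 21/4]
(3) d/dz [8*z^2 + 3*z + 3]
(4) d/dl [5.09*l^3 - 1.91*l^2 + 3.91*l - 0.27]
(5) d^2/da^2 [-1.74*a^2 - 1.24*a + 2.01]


(1) = -18.9*q - 1.68
(2) = 6*h - 12
(3) = 16*z + 3
(4) = 15.27*l^2 - 3.82*l + 3.91
(5) = -3.48000000000000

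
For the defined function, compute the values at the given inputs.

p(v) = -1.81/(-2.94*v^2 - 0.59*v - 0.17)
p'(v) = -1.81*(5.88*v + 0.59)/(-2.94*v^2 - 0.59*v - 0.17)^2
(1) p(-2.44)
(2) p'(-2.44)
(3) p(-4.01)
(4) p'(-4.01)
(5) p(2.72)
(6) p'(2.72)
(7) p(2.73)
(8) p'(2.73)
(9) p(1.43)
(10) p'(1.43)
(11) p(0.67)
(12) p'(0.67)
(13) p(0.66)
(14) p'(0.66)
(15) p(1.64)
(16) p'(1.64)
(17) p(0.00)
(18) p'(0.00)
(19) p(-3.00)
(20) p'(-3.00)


(1) = 0.11
(2) = 0.09
(3) = 0.04
(4) = 0.02
(5) = 0.08
(6) = -0.05
(7) = 0.08
(8) = -0.05
(9) = 0.26
(10) = -0.33
(11) = 0.96
(12) = -2.31
(13) = 0.98
(14) = -2.39
(15) = 0.20
(16) = -0.23
(17) = 10.65
(18) = -36.95
(19) = 0.07
(20) = 0.05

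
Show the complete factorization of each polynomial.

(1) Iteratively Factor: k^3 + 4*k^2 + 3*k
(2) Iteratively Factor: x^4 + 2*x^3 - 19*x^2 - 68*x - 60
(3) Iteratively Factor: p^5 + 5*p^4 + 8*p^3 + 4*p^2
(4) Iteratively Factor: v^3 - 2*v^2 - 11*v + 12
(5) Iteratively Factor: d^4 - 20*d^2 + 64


(1) = (k + 3)*(k^2 + k) = k*(k + 3)*(k + 1)
(2) = (x + 2)*(x^3 - 19*x - 30) = (x - 5)*(x + 2)*(x^2 + 5*x + 6) = (x - 5)*(x + 2)^2*(x + 3)
(3) = (p + 2)*(p^4 + 3*p^3 + 2*p^2) = (p + 1)*(p + 2)*(p^3 + 2*p^2) = (p + 1)*(p + 2)^2*(p^2) = p*(p + 1)*(p + 2)^2*(p)
(4) = (v - 4)*(v^2 + 2*v - 3) = (v - 4)*(v + 3)*(v - 1)
(5) = (d - 4)*(d^3 + 4*d^2 - 4*d - 16) = (d - 4)*(d - 2)*(d^2 + 6*d + 8) = (d - 4)*(d - 2)*(d + 4)*(d + 2)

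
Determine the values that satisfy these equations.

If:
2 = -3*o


Then:
o = -2/3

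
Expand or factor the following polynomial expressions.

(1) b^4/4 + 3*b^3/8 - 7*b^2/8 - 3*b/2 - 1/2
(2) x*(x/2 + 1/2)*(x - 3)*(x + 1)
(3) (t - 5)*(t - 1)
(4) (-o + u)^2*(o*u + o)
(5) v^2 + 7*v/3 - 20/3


(1) = (b/2 + 1/2)*(b/2 + 1)*(b - 2)*(b + 1/2)
(2) = x^4/2 - x^3/2 - 5*x^2/2 - 3*x/2
(3) = t^2 - 6*t + 5
(4) = o^3*u + o^3 - 2*o^2*u^2 - 2*o^2*u + o*u^3 + o*u^2
(5) = (v - 5/3)*(v + 4)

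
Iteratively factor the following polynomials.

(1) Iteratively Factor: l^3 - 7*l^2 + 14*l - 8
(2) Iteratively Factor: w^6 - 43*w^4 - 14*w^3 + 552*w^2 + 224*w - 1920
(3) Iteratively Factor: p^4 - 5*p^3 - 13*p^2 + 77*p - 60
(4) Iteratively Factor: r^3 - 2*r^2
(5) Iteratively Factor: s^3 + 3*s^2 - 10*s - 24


(1) = (l - 2)*(l^2 - 5*l + 4) = (l - 2)*(l - 1)*(l - 4)
(2) = (w + 3)*(w^5 - 3*w^4 - 34*w^3 + 88*w^2 + 288*w - 640) = (w - 4)*(w + 3)*(w^4 + w^3 - 30*w^2 - 32*w + 160) = (w - 4)*(w + 3)*(w + 4)*(w^3 - 3*w^2 - 18*w + 40) = (w - 4)*(w + 3)*(w + 4)^2*(w^2 - 7*w + 10) = (w - 5)*(w - 4)*(w + 3)*(w + 4)^2*(w - 2)
(3) = (p - 5)*(p^3 - 13*p + 12) = (p - 5)*(p + 4)*(p^2 - 4*p + 3) = (p - 5)*(p - 1)*(p + 4)*(p - 3)
(4) = (r)*(r^2 - 2*r) = r*(r - 2)*(r)
(5) = (s - 3)*(s^2 + 6*s + 8) = (s - 3)*(s + 2)*(s + 4)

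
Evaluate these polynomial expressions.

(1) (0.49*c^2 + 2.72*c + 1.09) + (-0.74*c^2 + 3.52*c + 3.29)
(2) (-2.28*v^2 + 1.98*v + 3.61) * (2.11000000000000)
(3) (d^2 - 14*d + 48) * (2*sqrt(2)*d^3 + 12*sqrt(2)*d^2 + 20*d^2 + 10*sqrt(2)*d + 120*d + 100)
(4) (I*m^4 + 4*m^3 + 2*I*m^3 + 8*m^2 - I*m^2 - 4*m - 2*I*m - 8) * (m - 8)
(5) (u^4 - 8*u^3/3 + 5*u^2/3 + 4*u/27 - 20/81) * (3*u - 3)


(1) = -0.25*c^2 + 6.24*c + 4.38
(2) = -4.8108*v^2 + 4.1778*v + 7.6171
(3) = 2*sqrt(2)*d^5 - 16*sqrt(2)*d^4 + 20*d^4 - 160*d^3 - 62*sqrt(2)*d^3 - 620*d^2 + 436*sqrt(2)*d^2 + 480*sqrt(2)*d + 4360*d + 4800
(4) = I*m^5 + 4*m^4 - 6*I*m^4 - 24*m^3 - 17*I*m^3 - 68*m^2 + 6*I*m^2 + 24*m + 16*I*m + 64
(5) = 3*u^5 - 11*u^4 + 13*u^3 - 41*u^2/9 - 32*u/27 + 20/27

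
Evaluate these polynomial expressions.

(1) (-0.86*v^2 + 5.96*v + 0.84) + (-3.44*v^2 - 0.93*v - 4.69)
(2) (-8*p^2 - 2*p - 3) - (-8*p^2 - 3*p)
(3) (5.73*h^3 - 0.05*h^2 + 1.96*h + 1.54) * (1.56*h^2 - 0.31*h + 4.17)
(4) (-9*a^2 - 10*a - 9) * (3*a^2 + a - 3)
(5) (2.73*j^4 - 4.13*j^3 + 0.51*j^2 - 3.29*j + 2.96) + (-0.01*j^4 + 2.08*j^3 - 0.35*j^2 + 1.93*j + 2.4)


(1) = -4.3*v^2 + 5.03*v - 3.85
(2) = p - 3
(3) = 8.9388*h^5 - 1.8543*h^4 + 26.9672*h^3 + 1.5863*h^2 + 7.6958*h + 6.4218
(4) = -27*a^4 - 39*a^3 - 10*a^2 + 21*a + 27
(5) = 2.72*j^4 - 2.05*j^3 + 0.16*j^2 - 1.36*j + 5.36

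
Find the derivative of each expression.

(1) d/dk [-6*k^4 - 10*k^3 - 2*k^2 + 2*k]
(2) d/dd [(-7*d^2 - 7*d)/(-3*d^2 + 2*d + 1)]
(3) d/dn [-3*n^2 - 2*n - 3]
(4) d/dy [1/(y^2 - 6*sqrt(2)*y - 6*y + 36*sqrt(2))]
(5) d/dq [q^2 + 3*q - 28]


(1) = -24*k^3 - 30*k^2 - 4*k + 2
(2) = 7*(-5*d^2 - 2*d - 1)/(9*d^4 - 12*d^3 - 2*d^2 + 4*d + 1)
(3) = -6*n - 2
(4) = 2*(-y + 3 + 3*sqrt(2))/(y^2 - 6*sqrt(2)*y - 6*y + 36*sqrt(2))^2
(5) = 2*q + 3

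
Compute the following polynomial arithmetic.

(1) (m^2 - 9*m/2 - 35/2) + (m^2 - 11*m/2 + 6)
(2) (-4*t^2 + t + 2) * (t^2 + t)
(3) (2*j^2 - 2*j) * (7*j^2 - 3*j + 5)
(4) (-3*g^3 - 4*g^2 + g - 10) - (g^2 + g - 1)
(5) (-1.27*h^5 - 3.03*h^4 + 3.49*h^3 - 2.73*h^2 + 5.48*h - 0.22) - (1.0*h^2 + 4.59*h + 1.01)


(1) = 2*m^2 - 10*m - 23/2
(2) = -4*t^4 - 3*t^3 + 3*t^2 + 2*t
(3) = 14*j^4 - 20*j^3 + 16*j^2 - 10*j
(4) = -3*g^3 - 5*g^2 - 9
(5) = -1.27*h^5 - 3.03*h^4 + 3.49*h^3 - 3.73*h^2 + 0.89*h - 1.23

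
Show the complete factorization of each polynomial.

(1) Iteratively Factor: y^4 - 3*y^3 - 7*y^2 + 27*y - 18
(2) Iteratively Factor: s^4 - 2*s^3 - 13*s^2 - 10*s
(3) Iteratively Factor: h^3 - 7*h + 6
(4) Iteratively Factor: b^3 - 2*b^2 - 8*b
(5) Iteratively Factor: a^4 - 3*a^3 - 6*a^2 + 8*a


(1) = (y - 3)*(y^3 - 7*y + 6) = (y - 3)*(y - 2)*(y^2 + 2*y - 3) = (y - 3)*(y - 2)*(y - 1)*(y + 3)
(2) = (s - 5)*(s^3 + 3*s^2 + 2*s) = (s - 5)*(s + 2)*(s^2 + s) = (s - 5)*(s + 1)*(s + 2)*(s)
(3) = (h + 3)*(h^2 - 3*h + 2) = (h - 2)*(h + 3)*(h - 1)
(4) = (b + 2)*(b^2 - 4*b) = b*(b + 2)*(b - 4)
(5) = (a - 1)*(a^3 - 2*a^2 - 8*a) = a*(a - 1)*(a^2 - 2*a - 8) = a*(a - 1)*(a + 2)*(a - 4)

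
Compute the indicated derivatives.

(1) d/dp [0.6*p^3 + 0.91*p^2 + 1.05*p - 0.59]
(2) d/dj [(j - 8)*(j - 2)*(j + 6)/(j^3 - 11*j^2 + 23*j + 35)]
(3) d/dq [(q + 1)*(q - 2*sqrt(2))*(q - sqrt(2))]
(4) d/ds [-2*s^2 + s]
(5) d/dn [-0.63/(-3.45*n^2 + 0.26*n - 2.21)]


(1) = 1.8*p^2 + 1.82*p + 1.05
(2) = (-7*j^4 + 134*j^3 - 759*j^2 + 1832*j - 3748)/(j^6 - 22*j^5 + 167*j^4 - 436*j^3 - 241*j^2 + 1610*j + 1225)
(3) = 3*q^2 - 6*sqrt(2)*q + 2*q - 3*sqrt(2) + 4
(4) = 1 - 4*s
(5) = (0.1638 - 4.347*n)/(3.45*n^2 - 0.26*n + 2.21)^2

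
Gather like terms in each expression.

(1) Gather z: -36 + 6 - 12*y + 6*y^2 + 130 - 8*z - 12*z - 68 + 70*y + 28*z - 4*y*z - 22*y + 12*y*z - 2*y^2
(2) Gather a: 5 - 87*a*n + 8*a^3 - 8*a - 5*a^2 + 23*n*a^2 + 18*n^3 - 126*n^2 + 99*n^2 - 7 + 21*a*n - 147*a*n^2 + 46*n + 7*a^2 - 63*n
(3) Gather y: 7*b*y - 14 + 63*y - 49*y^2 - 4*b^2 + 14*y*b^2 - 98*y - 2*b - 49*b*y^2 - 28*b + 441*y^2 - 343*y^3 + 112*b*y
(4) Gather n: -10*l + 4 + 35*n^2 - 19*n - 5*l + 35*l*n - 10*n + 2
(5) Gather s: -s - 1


(1) = 4*y^2 + 36*y + z*(8*y + 8) + 32
(2) = 8*a^3 + a^2*(23*n + 2) + a*(-147*n^2 - 66*n - 8) + 18*n^3 - 27*n^2 - 17*n - 2
(3) = -4*b^2 - 30*b - 343*y^3 + y^2*(392 - 49*b) + y*(14*b^2 + 119*b - 35) - 14
(4) = -15*l + 35*n^2 + n*(35*l - 29) + 6
(5) = -s - 1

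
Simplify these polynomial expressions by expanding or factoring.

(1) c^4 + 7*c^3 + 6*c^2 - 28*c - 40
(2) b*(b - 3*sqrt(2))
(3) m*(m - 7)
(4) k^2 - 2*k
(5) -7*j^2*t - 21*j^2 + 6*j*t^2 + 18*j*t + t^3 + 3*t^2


(1) = (c - 2)*(c + 2)^2*(c + 5)
(2) = b^2 - 3*sqrt(2)*b
(3) = m^2 - 7*m
(4) = k*(k - 2)
(5) = (-j + t)*(7*j + t)*(t + 3)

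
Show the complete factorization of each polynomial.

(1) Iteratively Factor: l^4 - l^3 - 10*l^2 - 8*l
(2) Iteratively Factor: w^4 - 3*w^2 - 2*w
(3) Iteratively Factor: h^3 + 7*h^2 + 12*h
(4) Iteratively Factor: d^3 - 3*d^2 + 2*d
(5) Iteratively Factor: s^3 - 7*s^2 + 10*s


(1) = (l - 4)*(l^3 + 3*l^2 + 2*l) = (l - 4)*(l + 2)*(l^2 + l) = (l - 4)*(l + 1)*(l + 2)*(l)
(2) = (w + 1)*(w^3 - w^2 - 2*w) = (w - 2)*(w + 1)*(w^2 + w) = w*(w - 2)*(w + 1)*(w + 1)
(3) = (h)*(h^2 + 7*h + 12) = h*(h + 3)*(h + 4)
(4) = (d - 1)*(d^2 - 2*d) = (d - 2)*(d - 1)*(d)
(5) = (s - 5)*(s^2 - 2*s) = (s - 5)*(s - 2)*(s)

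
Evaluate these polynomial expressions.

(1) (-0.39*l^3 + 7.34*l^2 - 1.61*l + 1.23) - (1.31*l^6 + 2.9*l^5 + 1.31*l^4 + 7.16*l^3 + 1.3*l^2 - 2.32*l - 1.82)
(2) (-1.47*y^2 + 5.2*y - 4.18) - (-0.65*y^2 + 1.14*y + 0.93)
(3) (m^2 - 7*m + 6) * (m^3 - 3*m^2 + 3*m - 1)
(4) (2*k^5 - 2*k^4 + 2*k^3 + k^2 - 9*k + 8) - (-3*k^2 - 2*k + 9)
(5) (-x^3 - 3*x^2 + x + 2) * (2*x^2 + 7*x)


(1) = -1.31*l^6 - 2.9*l^5 - 1.31*l^4 - 7.55*l^3 + 6.04*l^2 + 0.71*l + 3.05
(2) = -0.82*y^2 + 4.06*y - 5.11
(3) = m^5 - 10*m^4 + 30*m^3 - 40*m^2 + 25*m - 6
(4) = 2*k^5 - 2*k^4 + 2*k^3 + 4*k^2 - 7*k - 1
(5) = -2*x^5 - 13*x^4 - 19*x^3 + 11*x^2 + 14*x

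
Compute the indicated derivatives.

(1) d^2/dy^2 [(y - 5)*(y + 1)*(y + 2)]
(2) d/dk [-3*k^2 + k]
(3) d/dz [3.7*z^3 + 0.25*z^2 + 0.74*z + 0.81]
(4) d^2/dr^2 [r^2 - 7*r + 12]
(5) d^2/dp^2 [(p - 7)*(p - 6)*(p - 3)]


(1) = 6*y - 4
(2) = 1 - 6*k
(3) = 11.1*z^2 + 0.5*z + 0.74
(4) = 2
(5) = 6*p - 32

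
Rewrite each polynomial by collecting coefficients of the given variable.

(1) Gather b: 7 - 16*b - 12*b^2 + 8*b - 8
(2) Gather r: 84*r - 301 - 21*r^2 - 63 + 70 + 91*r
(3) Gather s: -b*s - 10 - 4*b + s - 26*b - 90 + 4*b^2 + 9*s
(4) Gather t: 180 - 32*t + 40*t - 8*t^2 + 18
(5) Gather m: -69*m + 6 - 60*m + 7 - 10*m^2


(1) = -12*b^2 - 8*b - 1
(2) = -21*r^2 + 175*r - 294
(3) = 4*b^2 - 30*b + s*(10 - b) - 100
(4) = -8*t^2 + 8*t + 198
(5) = -10*m^2 - 129*m + 13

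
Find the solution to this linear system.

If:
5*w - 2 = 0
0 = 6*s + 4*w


Then:
s = -4/15
w = 2/5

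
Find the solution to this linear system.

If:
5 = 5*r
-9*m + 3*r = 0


Then:
m = 1/3
r = 1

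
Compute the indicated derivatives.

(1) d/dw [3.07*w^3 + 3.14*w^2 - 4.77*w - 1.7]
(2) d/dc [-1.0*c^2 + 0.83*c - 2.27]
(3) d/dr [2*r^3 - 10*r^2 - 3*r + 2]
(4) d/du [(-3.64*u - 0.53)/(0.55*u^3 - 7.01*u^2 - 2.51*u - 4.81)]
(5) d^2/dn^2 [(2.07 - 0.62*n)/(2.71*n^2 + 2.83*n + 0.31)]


(1) = 9.21*w^2 + 6.28*w - 4.77
(2) = 0.83 - 2.0*c
(3) = 6*r^2 - 20*r - 3
(4) = (4.004*u^3 - 24.6419*u^2 - 7.4306*u + 16.1781)/(0.3025*u^6 - 7.711*u^5 + 46.3791*u^4 + 29.8992*u^3 + 73.7363*u^2 + 24.1462*u + 23.1361)
(5) = (-(0.62*n - 2.07)*(5.42*n + 2.83)*(10.84*n + 5.66) + (10.0812*n - 7.7102)*(2.71*n^2 + 2.83*n + 0.31))/(2.71*n^2 + 2.83*n + 0.31)^3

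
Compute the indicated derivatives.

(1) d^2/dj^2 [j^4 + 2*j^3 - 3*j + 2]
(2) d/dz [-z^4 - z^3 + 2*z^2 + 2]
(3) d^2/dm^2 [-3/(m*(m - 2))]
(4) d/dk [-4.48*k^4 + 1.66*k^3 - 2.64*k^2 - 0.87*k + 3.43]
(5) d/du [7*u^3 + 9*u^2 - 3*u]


(1) = 12*j*(j + 1)
(2) = z*(-4*z^2 - 3*z + 4)
(3) = 6*(-3*m^2 + 6*m - 4)/(m^3*(m^3 - 6*m^2 + 12*m - 8))
(4) = -17.92*k^3 + 4.98*k^2 - 5.28*k - 0.87
(5) = 21*u^2 + 18*u - 3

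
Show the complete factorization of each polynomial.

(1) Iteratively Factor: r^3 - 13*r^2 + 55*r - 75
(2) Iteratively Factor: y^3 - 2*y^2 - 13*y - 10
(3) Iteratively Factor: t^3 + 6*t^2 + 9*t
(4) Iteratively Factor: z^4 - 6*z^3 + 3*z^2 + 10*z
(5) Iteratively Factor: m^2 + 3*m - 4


(1) = (r - 5)*(r^2 - 8*r + 15) = (r - 5)^2*(r - 3)
(2) = (y + 2)*(y^2 - 4*y - 5) = (y + 1)*(y + 2)*(y - 5)
(3) = (t + 3)*(t^2 + 3*t) = (t + 3)^2*(t)
(4) = (z - 2)*(z^3 - 4*z^2 - 5*z) = z*(z - 2)*(z^2 - 4*z - 5) = z*(z - 5)*(z - 2)*(z + 1)
(5) = (m - 1)*(m + 4)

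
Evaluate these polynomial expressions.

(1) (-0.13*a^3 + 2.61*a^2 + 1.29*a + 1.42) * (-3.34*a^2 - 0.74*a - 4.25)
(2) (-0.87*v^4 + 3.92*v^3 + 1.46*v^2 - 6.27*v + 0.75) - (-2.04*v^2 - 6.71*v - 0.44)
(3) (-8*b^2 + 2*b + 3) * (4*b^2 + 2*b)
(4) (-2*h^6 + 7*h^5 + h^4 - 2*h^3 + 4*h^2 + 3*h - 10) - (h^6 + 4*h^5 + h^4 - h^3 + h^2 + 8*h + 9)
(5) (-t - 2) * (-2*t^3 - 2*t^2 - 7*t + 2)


(1) = 0.4342*a^5 - 8.6212*a^4 - 5.6875*a^3 - 16.7899*a^2 - 6.5333*a - 6.035
(2) = -0.87*v^4 + 3.92*v^3 + 3.5*v^2 + 0.44*v + 1.19
(3) = -32*b^4 - 8*b^3 + 16*b^2 + 6*b
(4) = -3*h^6 + 3*h^5 - h^3 + 3*h^2 - 5*h - 19
(5) = 2*t^4 + 6*t^3 + 11*t^2 + 12*t - 4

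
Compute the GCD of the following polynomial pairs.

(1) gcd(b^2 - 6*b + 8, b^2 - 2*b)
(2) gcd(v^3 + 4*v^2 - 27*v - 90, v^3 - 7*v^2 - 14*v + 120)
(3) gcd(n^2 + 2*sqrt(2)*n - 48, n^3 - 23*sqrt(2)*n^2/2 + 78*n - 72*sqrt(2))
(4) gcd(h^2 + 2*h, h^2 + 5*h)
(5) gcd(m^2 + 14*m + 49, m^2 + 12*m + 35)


(1) = gcd((b - 4)*(b - 2), b*(b - 2)) = b - 2
(2) = v - 5
(3) = n - 4*sqrt(2)
(4) = h
(5) = gcd((m + 7)^2, (m + 5)*(m + 7)) = m + 7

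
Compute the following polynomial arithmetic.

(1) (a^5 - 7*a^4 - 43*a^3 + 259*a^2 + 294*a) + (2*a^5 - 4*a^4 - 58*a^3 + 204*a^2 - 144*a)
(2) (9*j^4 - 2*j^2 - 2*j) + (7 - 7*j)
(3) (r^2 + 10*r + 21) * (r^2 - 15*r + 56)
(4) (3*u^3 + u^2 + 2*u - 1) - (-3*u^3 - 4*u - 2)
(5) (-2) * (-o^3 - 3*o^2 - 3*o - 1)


(1) = 3*a^5 - 11*a^4 - 101*a^3 + 463*a^2 + 150*a
(2) = 9*j^4 - 2*j^2 - 9*j + 7
(3) = r^4 - 5*r^3 - 73*r^2 + 245*r + 1176
(4) = 6*u^3 + u^2 + 6*u + 1
(5) = 2*o^3 + 6*o^2 + 6*o + 2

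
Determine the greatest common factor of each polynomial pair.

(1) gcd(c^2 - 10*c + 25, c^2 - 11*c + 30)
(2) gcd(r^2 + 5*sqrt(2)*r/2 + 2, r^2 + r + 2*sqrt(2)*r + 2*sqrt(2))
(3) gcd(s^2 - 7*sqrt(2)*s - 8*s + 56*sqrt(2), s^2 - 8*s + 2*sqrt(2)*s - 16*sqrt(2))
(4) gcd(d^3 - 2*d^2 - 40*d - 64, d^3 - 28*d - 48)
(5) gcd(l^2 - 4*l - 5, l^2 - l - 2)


(1) = c - 5
(2) = gcd((r + sqrt(2)/2)*(r + 2*sqrt(2)), (r + 1)*(r + 2*sqrt(2))) = r + 2*sqrt(2)
(3) = gcd((s - 8)*(s - 7*sqrt(2)), (s - 8)*(s + 2*sqrt(2))) = s - 8
(4) = d^2 + 6*d + 8
(5) = l + 1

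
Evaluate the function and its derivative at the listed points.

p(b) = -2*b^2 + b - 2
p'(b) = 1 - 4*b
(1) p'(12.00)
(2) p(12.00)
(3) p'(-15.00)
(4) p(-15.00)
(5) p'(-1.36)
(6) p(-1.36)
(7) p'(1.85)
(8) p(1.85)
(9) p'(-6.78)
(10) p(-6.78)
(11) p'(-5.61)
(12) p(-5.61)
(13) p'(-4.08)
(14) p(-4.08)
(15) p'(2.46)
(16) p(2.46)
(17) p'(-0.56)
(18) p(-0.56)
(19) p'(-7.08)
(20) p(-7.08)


(1) = -47.00
(2) = -278.00
(3) = 61.00
(4) = -467.00
(5) = 6.44
(6) = -7.06
(7) = -6.40
(8) = -7.00
(9) = 28.12
(10) = -100.72
(11) = 23.44
(12) = -70.55
(13) = 17.32
(14) = -39.37
(15) = -8.84
(16) = -11.64
(17) = 3.24
(18) = -3.19
(19) = 29.32
(20) = -109.33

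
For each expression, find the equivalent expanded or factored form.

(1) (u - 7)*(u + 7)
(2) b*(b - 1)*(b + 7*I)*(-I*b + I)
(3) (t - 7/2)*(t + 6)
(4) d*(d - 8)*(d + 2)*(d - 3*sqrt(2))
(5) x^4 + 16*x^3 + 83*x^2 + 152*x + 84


(1) = u^2 - 49
(2) = -I*b^4 + 7*b^3 + 2*I*b^3 - 14*b^2 - I*b^2 + 7*b
(3) = t^2 + 5*t/2 - 21
(4) = d^4 - 6*d^3 - 3*sqrt(2)*d^3 - 16*d^2 + 18*sqrt(2)*d^2 + 48*sqrt(2)*d
(5) = (x + 1)*(x + 2)*(x + 6)*(x + 7)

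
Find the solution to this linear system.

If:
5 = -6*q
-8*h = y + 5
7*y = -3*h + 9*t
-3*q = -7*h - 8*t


Then:
h = -515/722
q = -5/6
t = 225/722
y = 255/361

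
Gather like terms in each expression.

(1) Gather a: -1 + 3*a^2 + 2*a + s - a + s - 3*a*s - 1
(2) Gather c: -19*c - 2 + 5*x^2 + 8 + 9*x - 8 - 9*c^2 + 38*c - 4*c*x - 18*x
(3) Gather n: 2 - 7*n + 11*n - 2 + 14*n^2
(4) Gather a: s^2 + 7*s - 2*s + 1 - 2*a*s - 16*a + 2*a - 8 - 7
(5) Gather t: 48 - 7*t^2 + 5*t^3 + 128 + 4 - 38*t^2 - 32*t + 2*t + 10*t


(1) = 3*a^2 + a*(1 - 3*s) + 2*s - 2
(2) = -9*c^2 + c*(19 - 4*x) + 5*x^2 - 9*x - 2
(3) = 14*n^2 + 4*n
(4) = a*(-2*s - 14) + s^2 + 5*s - 14
(5) = 5*t^3 - 45*t^2 - 20*t + 180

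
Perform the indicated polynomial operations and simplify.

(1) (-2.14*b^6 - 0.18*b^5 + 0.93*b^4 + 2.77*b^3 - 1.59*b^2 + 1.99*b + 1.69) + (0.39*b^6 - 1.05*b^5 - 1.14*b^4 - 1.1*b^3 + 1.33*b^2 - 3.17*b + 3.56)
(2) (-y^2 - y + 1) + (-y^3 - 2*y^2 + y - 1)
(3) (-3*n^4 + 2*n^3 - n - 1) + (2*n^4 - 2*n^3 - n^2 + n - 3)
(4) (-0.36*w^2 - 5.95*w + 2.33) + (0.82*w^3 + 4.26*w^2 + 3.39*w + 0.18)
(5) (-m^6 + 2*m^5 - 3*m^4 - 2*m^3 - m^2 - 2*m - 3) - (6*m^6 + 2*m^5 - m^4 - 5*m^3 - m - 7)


(1) = -1.75*b^6 - 1.23*b^5 - 0.21*b^4 + 1.67*b^3 - 0.26*b^2 - 1.18*b + 5.25
(2) = -y^3 - 3*y^2
(3) = -n^4 - n^2 - 4
(4) = 0.82*w^3 + 3.9*w^2 - 2.56*w + 2.51
(5) = -7*m^6 - 2*m^4 + 3*m^3 - m^2 - m + 4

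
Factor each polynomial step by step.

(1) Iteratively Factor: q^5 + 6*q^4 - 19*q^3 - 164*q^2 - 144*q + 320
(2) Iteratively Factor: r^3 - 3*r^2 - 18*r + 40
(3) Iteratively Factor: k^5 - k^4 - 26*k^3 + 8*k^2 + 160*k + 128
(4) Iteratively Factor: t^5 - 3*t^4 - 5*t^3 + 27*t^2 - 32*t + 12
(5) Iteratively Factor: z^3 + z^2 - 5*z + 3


(1) = (q + 4)*(q^4 + 2*q^3 - 27*q^2 - 56*q + 80) = (q - 1)*(q + 4)*(q^3 + 3*q^2 - 24*q - 80) = (q - 5)*(q - 1)*(q + 4)*(q^2 + 8*q + 16) = (q - 5)*(q - 1)*(q + 4)^2*(q + 4)
(2) = (r - 5)*(r^2 + 2*r - 8) = (r - 5)*(r + 4)*(r - 2)
(3) = (k + 1)*(k^4 - 2*k^3 - 24*k^2 + 32*k + 128) = (k + 1)*(k + 2)*(k^3 - 4*k^2 - 16*k + 64) = (k - 4)*(k + 1)*(k + 2)*(k^2 - 16) = (k - 4)^2*(k + 1)*(k + 2)*(k + 4)
(4) = (t - 1)*(t^4 - 2*t^3 - 7*t^2 + 20*t - 12) = (t - 1)^2*(t^3 - t^2 - 8*t + 12) = (t - 2)*(t - 1)^2*(t^2 + t - 6) = (t - 2)*(t - 1)^2*(t + 3)*(t - 2)
(5) = (z - 1)*(z^2 + 2*z - 3) = (z - 1)*(z + 3)*(z - 1)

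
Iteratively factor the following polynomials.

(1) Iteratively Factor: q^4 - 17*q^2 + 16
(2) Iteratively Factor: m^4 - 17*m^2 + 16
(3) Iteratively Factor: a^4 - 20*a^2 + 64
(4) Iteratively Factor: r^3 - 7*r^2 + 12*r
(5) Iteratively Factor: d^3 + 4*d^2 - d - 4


(1) = (q - 1)*(q^3 + q^2 - 16*q - 16) = (q - 4)*(q - 1)*(q^2 + 5*q + 4) = (q - 4)*(q - 1)*(q + 1)*(q + 4)
(2) = (m + 1)*(m^3 - m^2 - 16*m + 16) = (m - 4)*(m + 1)*(m^2 + 3*m - 4) = (m - 4)*(m + 1)*(m + 4)*(m - 1)
(3) = (a - 4)*(a^3 + 4*a^2 - 4*a - 16) = (a - 4)*(a - 2)*(a^2 + 6*a + 8) = (a - 4)*(a - 2)*(a + 2)*(a + 4)
(4) = (r - 4)*(r^2 - 3*r) = (r - 4)*(r - 3)*(r)
(5) = (d + 4)*(d^2 - 1) = (d - 1)*(d + 4)*(d + 1)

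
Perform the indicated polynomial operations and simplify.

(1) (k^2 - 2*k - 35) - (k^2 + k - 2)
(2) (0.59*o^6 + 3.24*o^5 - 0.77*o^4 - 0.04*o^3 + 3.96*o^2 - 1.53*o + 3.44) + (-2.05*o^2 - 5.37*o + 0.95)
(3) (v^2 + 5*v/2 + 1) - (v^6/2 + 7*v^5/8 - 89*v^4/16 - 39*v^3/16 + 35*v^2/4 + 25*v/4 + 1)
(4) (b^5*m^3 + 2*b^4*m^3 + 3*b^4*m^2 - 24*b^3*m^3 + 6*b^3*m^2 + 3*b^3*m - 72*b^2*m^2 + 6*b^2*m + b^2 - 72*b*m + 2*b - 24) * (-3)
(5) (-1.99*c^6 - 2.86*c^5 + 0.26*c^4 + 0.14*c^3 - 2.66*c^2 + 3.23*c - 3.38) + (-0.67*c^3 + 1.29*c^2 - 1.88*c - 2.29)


(1) = -3*k - 33
(2) = 0.59*o^6 + 3.24*o^5 - 0.77*o^4 - 0.04*o^3 + 1.91*o^2 - 6.9*o + 4.39
(3) = -v^6/2 - 7*v^5/8 + 89*v^4/16 + 39*v^3/16 - 31*v^2/4 - 15*v/4
(4) = -3*b^5*m^3 - 6*b^4*m^3 - 9*b^4*m^2 + 72*b^3*m^3 - 18*b^3*m^2 - 9*b^3*m + 216*b^2*m^2 - 18*b^2*m - 3*b^2 + 216*b*m - 6*b + 72
(5) = -1.99*c^6 - 2.86*c^5 + 0.26*c^4 - 0.53*c^3 - 1.37*c^2 + 1.35*c - 5.67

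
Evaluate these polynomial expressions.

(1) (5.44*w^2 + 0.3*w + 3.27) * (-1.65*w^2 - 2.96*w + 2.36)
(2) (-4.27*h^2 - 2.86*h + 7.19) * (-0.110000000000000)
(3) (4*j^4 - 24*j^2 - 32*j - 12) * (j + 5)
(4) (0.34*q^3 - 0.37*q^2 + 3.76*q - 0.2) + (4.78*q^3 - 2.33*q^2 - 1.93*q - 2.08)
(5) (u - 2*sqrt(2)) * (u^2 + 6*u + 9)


(1) = -8.976*w^4 - 16.5974*w^3 + 6.5549*w^2 - 8.9712*w + 7.7172
(2) = 0.4697*h^2 + 0.3146*h - 0.7909
(3) = 4*j^5 + 20*j^4 - 24*j^3 - 152*j^2 - 172*j - 60
(4) = 5.12*q^3 - 2.7*q^2 + 1.83*q - 2.28
(5) = u^3 - 2*sqrt(2)*u^2 + 6*u^2 - 12*sqrt(2)*u + 9*u - 18*sqrt(2)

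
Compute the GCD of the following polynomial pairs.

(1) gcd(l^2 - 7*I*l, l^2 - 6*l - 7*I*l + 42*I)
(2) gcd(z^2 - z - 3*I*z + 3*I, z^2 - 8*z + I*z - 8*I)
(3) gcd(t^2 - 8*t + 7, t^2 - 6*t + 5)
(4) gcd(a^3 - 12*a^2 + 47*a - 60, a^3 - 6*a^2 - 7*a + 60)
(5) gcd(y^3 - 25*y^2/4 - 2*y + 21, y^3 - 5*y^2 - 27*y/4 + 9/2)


(1) = l - 7*I
(2) = gcd((z - 1)*(z - 3*I), (z - 8)*(z + I)) = 1
(3) = gcd((t - 7)*(t - 1), (t - 5)*(t - 1)) = t - 1
(4) = a^2 - 9*a + 20
(5) = gcd((y - 6)*(y - 2)*(y + 7/4), (y - 6)*(y - 1/2)*(y + 3/2)) = y - 6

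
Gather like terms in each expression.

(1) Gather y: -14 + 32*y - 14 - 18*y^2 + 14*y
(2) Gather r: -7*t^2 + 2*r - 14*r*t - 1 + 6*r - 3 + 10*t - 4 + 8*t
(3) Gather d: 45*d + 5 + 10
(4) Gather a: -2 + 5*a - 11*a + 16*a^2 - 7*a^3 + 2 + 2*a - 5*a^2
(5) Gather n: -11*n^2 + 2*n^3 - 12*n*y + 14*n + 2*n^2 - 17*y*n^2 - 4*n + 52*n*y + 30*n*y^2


(1) = -18*y^2 + 46*y - 28
(2) = r*(8 - 14*t) - 7*t^2 + 18*t - 8
(3) = 45*d + 15
(4) = -7*a^3 + 11*a^2 - 4*a
(5) = 2*n^3 + n^2*(-17*y - 9) + n*(30*y^2 + 40*y + 10)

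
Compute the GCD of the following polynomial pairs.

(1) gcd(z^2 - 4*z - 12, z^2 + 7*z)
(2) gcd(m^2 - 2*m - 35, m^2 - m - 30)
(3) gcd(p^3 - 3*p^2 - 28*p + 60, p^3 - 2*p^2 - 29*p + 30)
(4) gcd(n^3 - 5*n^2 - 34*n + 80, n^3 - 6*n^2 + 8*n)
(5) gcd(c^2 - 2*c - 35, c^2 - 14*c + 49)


(1) = gcd((z - 6)*(z + 2), z*(z + 7)) = 1
(2) = m + 5
(3) = p^2 - p - 30
(4) = n - 2
(5) = c - 7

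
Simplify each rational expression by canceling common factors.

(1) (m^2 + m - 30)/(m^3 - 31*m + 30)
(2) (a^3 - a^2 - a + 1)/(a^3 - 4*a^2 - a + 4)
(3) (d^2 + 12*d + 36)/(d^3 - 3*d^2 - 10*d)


(1) = 1/(m - 1)
(2) = (a - 1)/(a - 4)
(3) = (d^2 + 12*d + 36)/(d^3 - 3*d^2 - 10*d)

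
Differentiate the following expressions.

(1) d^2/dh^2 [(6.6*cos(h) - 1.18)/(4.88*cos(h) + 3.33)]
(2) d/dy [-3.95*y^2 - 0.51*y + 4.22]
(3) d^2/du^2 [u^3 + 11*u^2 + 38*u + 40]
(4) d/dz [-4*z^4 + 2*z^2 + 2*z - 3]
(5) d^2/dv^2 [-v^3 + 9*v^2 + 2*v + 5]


(1) = (-92.362212*cos(h) + 67.676816*cos(2*h) - 203.030448)/(116.214272*cos(h)^3 + 237.905856*cos(h)^2 + 162.341496*cos(h) + 36.926037)
(2) = -7.9*y - 0.51
(3) = 6*u + 22
(4) = -16*z^3 + 4*z + 2
(5) = 18 - 6*v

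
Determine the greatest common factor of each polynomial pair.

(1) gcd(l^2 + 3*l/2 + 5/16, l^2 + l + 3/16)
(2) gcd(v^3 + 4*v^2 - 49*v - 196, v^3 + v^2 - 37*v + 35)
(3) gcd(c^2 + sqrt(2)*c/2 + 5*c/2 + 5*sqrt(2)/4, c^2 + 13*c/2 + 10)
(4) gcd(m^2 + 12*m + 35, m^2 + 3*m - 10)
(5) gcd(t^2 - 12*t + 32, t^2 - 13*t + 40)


(1) = gcd((l + 1/4)*(l + 5/4), (l + 1/4)*(l + 3/4)) = l + 1/4
(2) = v + 7
(3) = c + 5/2
(4) = m + 5
(5) = gcd((t - 8)*(t - 4), (t - 8)*(t - 5)) = t - 8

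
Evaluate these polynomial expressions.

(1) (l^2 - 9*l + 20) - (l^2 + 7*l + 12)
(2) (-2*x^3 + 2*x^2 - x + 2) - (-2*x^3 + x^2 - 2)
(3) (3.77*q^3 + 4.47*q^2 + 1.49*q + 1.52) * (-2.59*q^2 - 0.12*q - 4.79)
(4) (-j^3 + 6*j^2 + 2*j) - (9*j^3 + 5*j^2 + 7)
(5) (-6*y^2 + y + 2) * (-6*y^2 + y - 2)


(1) = 8 - 16*l
(2) = x^2 - x + 4
(3) = -9.7643*q^5 - 12.0297*q^4 - 22.4538*q^3 - 25.5269*q^2 - 7.3195*q - 7.2808
(4) = -10*j^3 + j^2 + 2*j - 7
(5) = 36*y^4 - 12*y^3 + y^2 - 4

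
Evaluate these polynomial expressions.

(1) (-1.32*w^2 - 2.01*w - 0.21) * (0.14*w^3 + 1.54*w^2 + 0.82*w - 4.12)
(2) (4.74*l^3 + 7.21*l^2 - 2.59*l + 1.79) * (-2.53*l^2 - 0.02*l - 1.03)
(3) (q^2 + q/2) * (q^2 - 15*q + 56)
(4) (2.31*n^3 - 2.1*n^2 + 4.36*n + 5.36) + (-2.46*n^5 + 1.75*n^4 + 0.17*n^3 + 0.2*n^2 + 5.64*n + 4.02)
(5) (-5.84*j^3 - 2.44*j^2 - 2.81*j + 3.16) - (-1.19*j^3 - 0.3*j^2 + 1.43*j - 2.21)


(1) = -0.1848*w^5 - 2.3142*w^4 - 4.2072*w^3 + 3.4668*w^2 + 8.109*w + 0.8652
(2) = -11.9922*l^5 - 18.3361*l^4 + 1.5263*l^3 - 11.9032*l^2 + 2.6319*l - 1.8437
(3) = q^4 - 29*q^3/2 + 97*q^2/2 + 28*q
(4) = -2.46*n^5 + 1.75*n^4 + 2.48*n^3 - 1.9*n^2 + 10.0*n + 9.38
(5) = -4.65*j^3 - 2.14*j^2 - 4.24*j + 5.37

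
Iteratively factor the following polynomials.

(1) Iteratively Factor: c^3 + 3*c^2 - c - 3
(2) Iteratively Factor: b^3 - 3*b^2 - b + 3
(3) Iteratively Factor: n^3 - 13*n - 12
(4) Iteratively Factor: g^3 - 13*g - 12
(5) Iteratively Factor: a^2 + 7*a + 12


(1) = (c + 3)*(c^2 - 1) = (c - 1)*(c + 3)*(c + 1)
(2) = (b - 1)*(b^2 - 2*b - 3) = (b - 1)*(b + 1)*(b - 3)
(3) = (n + 1)*(n^2 - n - 12) = (n - 4)*(n + 1)*(n + 3)
(4) = (g - 4)*(g^2 + 4*g + 3) = (g - 4)*(g + 3)*(g + 1)
(5) = (a + 3)*(a + 4)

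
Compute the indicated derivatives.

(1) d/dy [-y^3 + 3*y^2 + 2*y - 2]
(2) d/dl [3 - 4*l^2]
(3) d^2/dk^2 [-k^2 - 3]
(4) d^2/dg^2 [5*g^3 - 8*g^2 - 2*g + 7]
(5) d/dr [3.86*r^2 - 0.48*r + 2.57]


(1) = -3*y^2 + 6*y + 2
(2) = -8*l
(3) = -2
(4) = 30*g - 16
(5) = 7.72*r - 0.48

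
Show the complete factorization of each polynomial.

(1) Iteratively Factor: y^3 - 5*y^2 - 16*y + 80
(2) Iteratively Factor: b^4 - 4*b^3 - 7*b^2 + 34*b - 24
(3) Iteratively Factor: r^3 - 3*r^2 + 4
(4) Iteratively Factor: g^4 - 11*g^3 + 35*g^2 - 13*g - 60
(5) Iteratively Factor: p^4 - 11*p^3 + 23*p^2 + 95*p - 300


(1) = (y - 4)*(y^2 - y - 20) = (y - 5)*(y - 4)*(y + 4)
(2) = (b + 3)*(b^3 - 7*b^2 + 14*b - 8) = (b - 1)*(b + 3)*(b^2 - 6*b + 8) = (b - 2)*(b - 1)*(b + 3)*(b - 4)
(3) = (r + 1)*(r^2 - 4*r + 4) = (r - 2)*(r + 1)*(r - 2)
(4) = (g - 3)*(g^3 - 8*g^2 + 11*g + 20) = (g - 5)*(g - 3)*(g^2 - 3*g - 4) = (g - 5)*(g - 4)*(g - 3)*(g + 1)
(5) = (p - 5)*(p^3 - 6*p^2 - 7*p + 60) = (p - 5)*(p + 3)*(p^2 - 9*p + 20) = (p - 5)^2*(p + 3)*(p - 4)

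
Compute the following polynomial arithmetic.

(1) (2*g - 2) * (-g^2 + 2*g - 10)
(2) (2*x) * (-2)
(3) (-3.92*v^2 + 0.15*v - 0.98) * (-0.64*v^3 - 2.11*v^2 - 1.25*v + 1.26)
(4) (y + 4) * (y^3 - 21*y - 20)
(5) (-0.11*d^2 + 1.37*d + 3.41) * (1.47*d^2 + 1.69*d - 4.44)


(1) = -2*g^3 + 6*g^2 - 24*g + 20
(2) = -4*x
(3) = 2.5088*v^5 + 8.1752*v^4 + 5.2107*v^3 - 3.0589*v^2 + 1.414*v - 1.2348
(4) = y^4 + 4*y^3 - 21*y^2 - 104*y - 80
(5) = -0.1617*d^4 + 1.828*d^3 + 7.8164*d^2 - 0.3199*d - 15.1404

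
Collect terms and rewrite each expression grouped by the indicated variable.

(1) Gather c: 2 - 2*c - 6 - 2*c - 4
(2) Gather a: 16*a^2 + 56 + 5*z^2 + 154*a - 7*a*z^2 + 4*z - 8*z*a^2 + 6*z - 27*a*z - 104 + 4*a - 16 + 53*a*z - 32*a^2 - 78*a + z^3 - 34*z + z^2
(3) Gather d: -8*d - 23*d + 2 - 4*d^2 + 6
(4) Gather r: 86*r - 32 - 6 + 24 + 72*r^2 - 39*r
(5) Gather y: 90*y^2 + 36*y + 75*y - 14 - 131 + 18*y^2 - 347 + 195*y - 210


(1) = -4*c - 8
(2) = a^2*(-8*z - 16) + a*(-7*z^2 + 26*z + 80) + z^3 + 6*z^2 - 24*z - 64
(3) = -4*d^2 - 31*d + 8
(4) = 72*r^2 + 47*r - 14
(5) = 108*y^2 + 306*y - 702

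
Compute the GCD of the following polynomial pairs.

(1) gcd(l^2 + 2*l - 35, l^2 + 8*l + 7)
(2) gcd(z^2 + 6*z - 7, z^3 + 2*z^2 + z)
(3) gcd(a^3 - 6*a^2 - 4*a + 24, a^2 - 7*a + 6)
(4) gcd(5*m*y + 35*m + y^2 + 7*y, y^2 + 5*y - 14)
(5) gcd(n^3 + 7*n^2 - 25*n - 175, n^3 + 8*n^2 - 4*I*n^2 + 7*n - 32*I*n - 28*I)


(1) = l + 7
(2) = gcd((z - 1)*(z + 7), z*(z + 1)^2) = 1
(3) = gcd((a - 6)*(a - 2)*(a + 2), (a - 6)*(a - 1)) = a - 6
(4) = gcd((5*m + y)*(y + 7), (y - 2)*(y + 7)) = y + 7
(5) = n + 7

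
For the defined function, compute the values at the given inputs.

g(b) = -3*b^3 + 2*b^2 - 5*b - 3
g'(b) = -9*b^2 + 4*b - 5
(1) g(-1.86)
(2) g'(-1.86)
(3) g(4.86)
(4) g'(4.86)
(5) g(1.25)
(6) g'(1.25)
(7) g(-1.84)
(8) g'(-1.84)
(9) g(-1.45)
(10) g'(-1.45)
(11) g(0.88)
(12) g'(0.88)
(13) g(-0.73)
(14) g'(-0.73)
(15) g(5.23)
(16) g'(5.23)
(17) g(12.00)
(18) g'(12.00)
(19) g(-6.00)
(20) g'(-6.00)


(1) = 32.52
(2) = -43.58
(3) = -324.43
(4) = -198.14
(5) = -11.98
(6) = -14.06
(7) = 31.66
(8) = -42.83
(9) = 17.60
(10) = -29.72
(11) = -7.90
(12) = -8.45
(13) = 2.88
(14) = -12.72
(15) = -403.61
(16) = -230.26
(17) = -4959.00
(18) = -1253.00
(19) = 747.00
(20) = -353.00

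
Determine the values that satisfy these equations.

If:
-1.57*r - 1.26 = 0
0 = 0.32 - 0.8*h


Then:
h = 0.40
r = -0.80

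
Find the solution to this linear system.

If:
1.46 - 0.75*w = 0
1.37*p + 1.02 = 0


Then:
p = -0.74
w = 1.95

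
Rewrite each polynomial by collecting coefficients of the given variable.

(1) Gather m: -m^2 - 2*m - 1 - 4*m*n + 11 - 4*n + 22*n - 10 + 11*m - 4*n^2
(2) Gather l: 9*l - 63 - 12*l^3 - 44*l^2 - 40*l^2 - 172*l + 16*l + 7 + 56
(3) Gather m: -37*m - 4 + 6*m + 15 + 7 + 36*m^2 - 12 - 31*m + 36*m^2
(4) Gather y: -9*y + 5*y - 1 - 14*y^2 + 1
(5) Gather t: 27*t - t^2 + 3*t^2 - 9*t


(1) = -m^2 + m*(9 - 4*n) - 4*n^2 + 18*n
(2) = -12*l^3 - 84*l^2 - 147*l
(3) = 72*m^2 - 62*m + 6
(4) = -14*y^2 - 4*y
(5) = 2*t^2 + 18*t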